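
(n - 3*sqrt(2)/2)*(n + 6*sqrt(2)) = n^2 + 9*sqrt(2)*n/2 - 18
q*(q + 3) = q^2 + 3*q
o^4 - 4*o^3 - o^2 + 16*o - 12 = (o - 3)*(o - 2)*(o - 1)*(o + 2)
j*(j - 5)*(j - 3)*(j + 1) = j^4 - 7*j^3 + 7*j^2 + 15*j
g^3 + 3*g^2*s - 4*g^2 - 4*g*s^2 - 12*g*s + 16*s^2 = (g - 4)*(g - s)*(g + 4*s)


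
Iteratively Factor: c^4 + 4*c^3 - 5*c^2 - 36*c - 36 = (c + 2)*(c^3 + 2*c^2 - 9*c - 18) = (c + 2)*(c + 3)*(c^2 - c - 6) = (c + 2)^2*(c + 3)*(c - 3)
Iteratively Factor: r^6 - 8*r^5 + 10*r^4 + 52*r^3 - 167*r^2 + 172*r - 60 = (r - 1)*(r^5 - 7*r^4 + 3*r^3 + 55*r^2 - 112*r + 60) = (r - 1)^2*(r^4 - 6*r^3 - 3*r^2 + 52*r - 60) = (r - 2)*(r - 1)^2*(r^3 - 4*r^2 - 11*r + 30) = (r - 2)^2*(r - 1)^2*(r^2 - 2*r - 15) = (r - 5)*(r - 2)^2*(r - 1)^2*(r + 3)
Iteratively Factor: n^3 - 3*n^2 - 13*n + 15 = (n - 1)*(n^2 - 2*n - 15) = (n - 1)*(n + 3)*(n - 5)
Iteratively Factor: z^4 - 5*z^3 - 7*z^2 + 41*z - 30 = (z + 3)*(z^3 - 8*z^2 + 17*z - 10) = (z - 2)*(z + 3)*(z^2 - 6*z + 5) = (z - 5)*(z - 2)*(z + 3)*(z - 1)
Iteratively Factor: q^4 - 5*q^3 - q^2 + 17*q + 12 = (q + 1)*(q^3 - 6*q^2 + 5*q + 12) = (q - 3)*(q + 1)*(q^2 - 3*q - 4) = (q - 4)*(q - 3)*(q + 1)*(q + 1)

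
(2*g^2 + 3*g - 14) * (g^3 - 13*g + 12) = 2*g^5 + 3*g^4 - 40*g^3 - 15*g^2 + 218*g - 168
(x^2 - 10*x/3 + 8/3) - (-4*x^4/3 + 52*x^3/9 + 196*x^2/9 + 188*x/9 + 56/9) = 4*x^4/3 - 52*x^3/9 - 187*x^2/9 - 218*x/9 - 32/9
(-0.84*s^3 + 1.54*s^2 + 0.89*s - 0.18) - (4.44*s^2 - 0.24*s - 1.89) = -0.84*s^3 - 2.9*s^2 + 1.13*s + 1.71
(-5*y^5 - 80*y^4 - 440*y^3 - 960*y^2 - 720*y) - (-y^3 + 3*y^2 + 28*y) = -5*y^5 - 80*y^4 - 439*y^3 - 963*y^2 - 748*y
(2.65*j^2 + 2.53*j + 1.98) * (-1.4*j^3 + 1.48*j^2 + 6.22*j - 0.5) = -3.71*j^5 + 0.38*j^4 + 17.4554*j^3 + 17.342*j^2 + 11.0506*j - 0.99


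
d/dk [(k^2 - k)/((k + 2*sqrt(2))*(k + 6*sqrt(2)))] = (k^2 + 8*sqrt(2)*k^2 + 48*k - 24)/(k^4 + 16*sqrt(2)*k^3 + 176*k^2 + 384*sqrt(2)*k + 576)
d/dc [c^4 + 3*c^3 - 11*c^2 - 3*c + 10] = 4*c^3 + 9*c^2 - 22*c - 3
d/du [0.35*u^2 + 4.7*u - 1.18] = 0.7*u + 4.7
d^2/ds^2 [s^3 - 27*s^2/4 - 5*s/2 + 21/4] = 6*s - 27/2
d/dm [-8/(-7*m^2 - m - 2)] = 8*(-14*m - 1)/(7*m^2 + m + 2)^2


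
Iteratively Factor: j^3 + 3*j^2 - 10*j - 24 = (j + 2)*(j^2 + j - 12) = (j - 3)*(j + 2)*(j + 4)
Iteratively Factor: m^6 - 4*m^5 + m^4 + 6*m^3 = (m - 2)*(m^5 - 2*m^4 - 3*m^3) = (m - 2)*(m + 1)*(m^4 - 3*m^3) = m*(m - 2)*(m + 1)*(m^3 - 3*m^2) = m^2*(m - 2)*(m + 1)*(m^2 - 3*m) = m^3*(m - 2)*(m + 1)*(m - 3)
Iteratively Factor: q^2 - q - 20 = (q - 5)*(q + 4)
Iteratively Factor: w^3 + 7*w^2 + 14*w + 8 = (w + 2)*(w^2 + 5*w + 4) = (w + 1)*(w + 2)*(w + 4)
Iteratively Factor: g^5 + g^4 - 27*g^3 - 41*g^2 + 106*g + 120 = (g - 5)*(g^4 + 6*g^3 + 3*g^2 - 26*g - 24) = (g - 5)*(g - 2)*(g^3 + 8*g^2 + 19*g + 12) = (g - 5)*(g - 2)*(g + 3)*(g^2 + 5*g + 4) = (g - 5)*(g - 2)*(g + 1)*(g + 3)*(g + 4)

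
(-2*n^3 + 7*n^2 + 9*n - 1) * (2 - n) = 2*n^4 - 11*n^3 + 5*n^2 + 19*n - 2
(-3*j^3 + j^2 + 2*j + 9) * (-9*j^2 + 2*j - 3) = 27*j^5 - 15*j^4 - 7*j^3 - 80*j^2 + 12*j - 27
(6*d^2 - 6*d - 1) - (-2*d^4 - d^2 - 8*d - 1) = 2*d^4 + 7*d^2 + 2*d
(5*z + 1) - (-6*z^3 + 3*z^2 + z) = 6*z^3 - 3*z^2 + 4*z + 1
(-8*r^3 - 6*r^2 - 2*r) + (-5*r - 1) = -8*r^3 - 6*r^2 - 7*r - 1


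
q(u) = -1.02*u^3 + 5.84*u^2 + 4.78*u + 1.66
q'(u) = -3.06*u^2 + 11.68*u + 4.78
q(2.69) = 36.92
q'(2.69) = 14.06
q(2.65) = 36.36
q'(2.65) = 14.24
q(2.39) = 32.52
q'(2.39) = 15.22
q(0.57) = 6.09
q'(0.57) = 10.44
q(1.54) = 19.15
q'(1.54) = 15.51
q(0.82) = 8.94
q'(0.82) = 12.30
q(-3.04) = 69.76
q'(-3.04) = -59.01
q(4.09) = 49.12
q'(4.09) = 1.36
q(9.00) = -225.86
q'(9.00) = -137.96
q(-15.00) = 4686.46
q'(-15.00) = -858.92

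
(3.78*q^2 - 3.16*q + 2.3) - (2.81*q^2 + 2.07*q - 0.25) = 0.97*q^2 - 5.23*q + 2.55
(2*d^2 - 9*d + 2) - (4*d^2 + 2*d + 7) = -2*d^2 - 11*d - 5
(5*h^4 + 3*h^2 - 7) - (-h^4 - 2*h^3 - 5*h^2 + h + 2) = 6*h^4 + 2*h^3 + 8*h^2 - h - 9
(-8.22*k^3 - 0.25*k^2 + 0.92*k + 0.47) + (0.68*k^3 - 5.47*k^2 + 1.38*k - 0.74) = -7.54*k^3 - 5.72*k^2 + 2.3*k - 0.27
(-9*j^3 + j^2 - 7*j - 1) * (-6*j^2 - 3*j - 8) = 54*j^5 + 21*j^4 + 111*j^3 + 19*j^2 + 59*j + 8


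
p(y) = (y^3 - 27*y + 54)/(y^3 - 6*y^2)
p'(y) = (-3*y^2 + 12*y)*(y^3 - 27*y + 54)/(y^3 - 6*y^2)^2 + (3*y^2 - 27)/(y^3 - 6*y^2)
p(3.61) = -0.11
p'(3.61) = -0.37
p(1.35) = -2.36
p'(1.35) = 5.53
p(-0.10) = -929.49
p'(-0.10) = -18300.08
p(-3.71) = -0.77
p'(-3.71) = -0.60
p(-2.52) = -1.96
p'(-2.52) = -1.64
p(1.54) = -1.52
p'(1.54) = 3.51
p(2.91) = -0.00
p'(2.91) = 0.06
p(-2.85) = -1.50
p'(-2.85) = -1.19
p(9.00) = 2.22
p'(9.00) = -0.35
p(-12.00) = 0.52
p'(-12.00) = -0.04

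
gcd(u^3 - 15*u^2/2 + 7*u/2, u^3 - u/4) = u^2 - u/2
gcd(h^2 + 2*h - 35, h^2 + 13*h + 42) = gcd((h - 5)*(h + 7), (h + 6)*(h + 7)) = h + 7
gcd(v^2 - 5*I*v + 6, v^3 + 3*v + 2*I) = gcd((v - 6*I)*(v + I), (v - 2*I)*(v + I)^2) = v + I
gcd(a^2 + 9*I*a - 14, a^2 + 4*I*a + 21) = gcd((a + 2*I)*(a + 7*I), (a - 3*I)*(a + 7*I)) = a + 7*I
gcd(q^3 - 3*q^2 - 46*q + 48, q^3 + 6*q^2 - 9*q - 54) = q + 6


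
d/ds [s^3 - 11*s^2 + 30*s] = 3*s^2 - 22*s + 30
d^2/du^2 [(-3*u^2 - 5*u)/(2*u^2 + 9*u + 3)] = 4*(17*u^3 + 27*u^2 + 45*u + 54)/(8*u^6 + 108*u^5 + 522*u^4 + 1053*u^3 + 783*u^2 + 243*u + 27)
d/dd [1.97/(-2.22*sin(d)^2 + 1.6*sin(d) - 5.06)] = (8.7468*sin(d) - 3.152)*cos(d)/(2.22*sin(d)^2 - 1.6*sin(d) + 5.06)^2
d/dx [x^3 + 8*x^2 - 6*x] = 3*x^2 + 16*x - 6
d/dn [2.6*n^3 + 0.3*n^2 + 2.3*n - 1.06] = 7.8*n^2 + 0.6*n + 2.3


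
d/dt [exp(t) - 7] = exp(t)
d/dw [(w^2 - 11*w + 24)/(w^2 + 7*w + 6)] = 18*(w^2 - 2*w - 13)/(w^4 + 14*w^3 + 61*w^2 + 84*w + 36)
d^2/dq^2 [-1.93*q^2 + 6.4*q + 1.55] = -3.86000000000000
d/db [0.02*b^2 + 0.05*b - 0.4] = 0.04*b + 0.05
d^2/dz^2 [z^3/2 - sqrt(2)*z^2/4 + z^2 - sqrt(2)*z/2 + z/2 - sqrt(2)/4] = 3*z - sqrt(2)/2 + 2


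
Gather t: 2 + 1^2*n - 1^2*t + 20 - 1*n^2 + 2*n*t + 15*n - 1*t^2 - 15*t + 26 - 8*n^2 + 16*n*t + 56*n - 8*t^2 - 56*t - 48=-9*n^2 + 72*n - 9*t^2 + t*(18*n - 72)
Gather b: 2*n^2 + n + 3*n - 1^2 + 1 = 2*n^2 + 4*n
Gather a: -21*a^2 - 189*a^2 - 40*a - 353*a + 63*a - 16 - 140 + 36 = -210*a^2 - 330*a - 120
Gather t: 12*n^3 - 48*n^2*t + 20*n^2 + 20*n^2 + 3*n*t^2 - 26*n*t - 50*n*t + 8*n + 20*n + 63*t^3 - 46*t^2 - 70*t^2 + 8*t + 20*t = 12*n^3 + 40*n^2 + 28*n + 63*t^3 + t^2*(3*n - 116) + t*(-48*n^2 - 76*n + 28)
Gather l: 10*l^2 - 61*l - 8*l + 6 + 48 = 10*l^2 - 69*l + 54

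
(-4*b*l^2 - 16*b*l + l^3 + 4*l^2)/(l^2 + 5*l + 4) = l*(-4*b + l)/(l + 1)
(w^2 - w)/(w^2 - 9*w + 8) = w/(w - 8)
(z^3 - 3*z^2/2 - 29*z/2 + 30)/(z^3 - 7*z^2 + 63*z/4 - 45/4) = 2*(z + 4)/(2*z - 3)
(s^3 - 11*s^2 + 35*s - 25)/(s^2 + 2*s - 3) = (s^2 - 10*s + 25)/(s + 3)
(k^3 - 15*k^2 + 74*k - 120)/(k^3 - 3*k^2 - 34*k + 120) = (k - 6)/(k + 6)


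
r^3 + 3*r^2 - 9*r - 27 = (r - 3)*(r + 3)^2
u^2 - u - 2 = (u - 2)*(u + 1)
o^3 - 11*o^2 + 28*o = o*(o - 7)*(o - 4)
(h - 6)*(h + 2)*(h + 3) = h^3 - h^2 - 24*h - 36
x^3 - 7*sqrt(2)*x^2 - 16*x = x*(x - 8*sqrt(2))*(x + sqrt(2))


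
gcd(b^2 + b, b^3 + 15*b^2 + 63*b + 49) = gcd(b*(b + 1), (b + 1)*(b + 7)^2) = b + 1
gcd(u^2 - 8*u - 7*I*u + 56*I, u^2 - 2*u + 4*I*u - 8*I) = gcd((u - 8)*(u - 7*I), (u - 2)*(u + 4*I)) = 1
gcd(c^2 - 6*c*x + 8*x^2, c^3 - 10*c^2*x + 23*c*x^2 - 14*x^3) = -c + 2*x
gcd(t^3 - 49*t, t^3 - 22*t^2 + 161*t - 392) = t - 7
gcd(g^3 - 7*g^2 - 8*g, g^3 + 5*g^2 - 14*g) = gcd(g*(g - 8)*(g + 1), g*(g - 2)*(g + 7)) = g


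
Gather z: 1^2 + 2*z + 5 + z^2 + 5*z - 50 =z^2 + 7*z - 44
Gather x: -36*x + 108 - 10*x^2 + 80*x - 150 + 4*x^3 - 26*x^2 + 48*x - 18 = 4*x^3 - 36*x^2 + 92*x - 60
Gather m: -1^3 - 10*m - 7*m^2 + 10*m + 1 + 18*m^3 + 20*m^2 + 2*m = 18*m^3 + 13*m^2 + 2*m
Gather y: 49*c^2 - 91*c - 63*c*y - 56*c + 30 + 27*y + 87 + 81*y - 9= 49*c^2 - 147*c + y*(108 - 63*c) + 108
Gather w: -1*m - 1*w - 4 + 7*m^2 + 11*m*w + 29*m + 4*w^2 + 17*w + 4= 7*m^2 + 28*m + 4*w^2 + w*(11*m + 16)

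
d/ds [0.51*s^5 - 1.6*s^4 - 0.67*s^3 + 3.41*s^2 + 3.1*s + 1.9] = 2.55*s^4 - 6.4*s^3 - 2.01*s^2 + 6.82*s + 3.1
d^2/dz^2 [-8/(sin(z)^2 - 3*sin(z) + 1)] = 8*(4*sin(z)^4 - 9*sin(z)^3 - sin(z)^2 + 21*sin(z) - 16)/(sin(z)^2 - 3*sin(z) + 1)^3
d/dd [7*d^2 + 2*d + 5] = 14*d + 2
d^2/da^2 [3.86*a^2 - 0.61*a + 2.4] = 7.72000000000000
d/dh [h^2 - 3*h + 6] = 2*h - 3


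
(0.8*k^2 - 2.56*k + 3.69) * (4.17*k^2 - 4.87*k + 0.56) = 3.336*k^4 - 14.5712*k^3 + 28.3025*k^2 - 19.4039*k + 2.0664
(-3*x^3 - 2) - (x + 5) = -3*x^3 - x - 7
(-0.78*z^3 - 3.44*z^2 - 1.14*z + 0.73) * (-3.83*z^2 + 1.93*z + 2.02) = 2.9874*z^5 + 11.6698*z^4 - 3.8486*z^3 - 11.9449*z^2 - 0.8939*z + 1.4746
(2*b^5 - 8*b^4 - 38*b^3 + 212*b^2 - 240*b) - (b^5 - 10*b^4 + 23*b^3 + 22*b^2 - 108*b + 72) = b^5 + 2*b^4 - 61*b^3 + 190*b^2 - 132*b - 72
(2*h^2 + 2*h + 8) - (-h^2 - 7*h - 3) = 3*h^2 + 9*h + 11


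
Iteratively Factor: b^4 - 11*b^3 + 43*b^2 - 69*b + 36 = (b - 1)*(b^3 - 10*b^2 + 33*b - 36) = (b - 4)*(b - 1)*(b^2 - 6*b + 9) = (b - 4)*(b - 3)*(b - 1)*(b - 3)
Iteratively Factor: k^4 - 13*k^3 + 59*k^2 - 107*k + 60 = (k - 4)*(k^3 - 9*k^2 + 23*k - 15) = (k - 4)*(k - 1)*(k^2 - 8*k + 15) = (k - 5)*(k - 4)*(k - 1)*(k - 3)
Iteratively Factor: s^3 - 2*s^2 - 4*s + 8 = (s + 2)*(s^2 - 4*s + 4) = (s - 2)*(s + 2)*(s - 2)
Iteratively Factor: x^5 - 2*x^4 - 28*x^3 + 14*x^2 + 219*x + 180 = (x - 4)*(x^4 + 2*x^3 - 20*x^2 - 66*x - 45) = (x - 4)*(x + 3)*(x^3 - x^2 - 17*x - 15) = (x - 4)*(x + 3)^2*(x^2 - 4*x - 5) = (x - 5)*(x - 4)*(x + 3)^2*(x + 1)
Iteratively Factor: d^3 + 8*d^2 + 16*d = (d + 4)*(d^2 + 4*d) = (d + 4)^2*(d)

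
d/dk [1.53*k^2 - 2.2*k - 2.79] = 3.06*k - 2.2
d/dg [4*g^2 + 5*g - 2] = 8*g + 5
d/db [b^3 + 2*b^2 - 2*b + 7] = 3*b^2 + 4*b - 2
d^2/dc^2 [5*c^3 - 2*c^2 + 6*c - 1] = 30*c - 4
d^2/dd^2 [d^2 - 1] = 2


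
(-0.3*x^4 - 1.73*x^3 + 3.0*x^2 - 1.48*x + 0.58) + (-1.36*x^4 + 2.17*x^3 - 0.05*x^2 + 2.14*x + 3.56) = -1.66*x^4 + 0.44*x^3 + 2.95*x^2 + 0.66*x + 4.14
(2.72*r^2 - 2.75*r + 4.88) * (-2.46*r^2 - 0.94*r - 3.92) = -6.6912*r^4 + 4.2082*r^3 - 20.0822*r^2 + 6.1928*r - 19.1296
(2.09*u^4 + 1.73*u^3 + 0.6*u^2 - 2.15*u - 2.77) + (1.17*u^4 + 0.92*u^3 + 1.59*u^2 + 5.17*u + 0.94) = 3.26*u^4 + 2.65*u^3 + 2.19*u^2 + 3.02*u - 1.83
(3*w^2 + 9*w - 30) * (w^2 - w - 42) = 3*w^4 + 6*w^3 - 165*w^2 - 348*w + 1260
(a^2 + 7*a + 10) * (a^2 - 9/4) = a^4 + 7*a^3 + 31*a^2/4 - 63*a/4 - 45/2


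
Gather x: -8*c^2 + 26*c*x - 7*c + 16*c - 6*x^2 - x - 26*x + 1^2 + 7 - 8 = -8*c^2 + 9*c - 6*x^2 + x*(26*c - 27)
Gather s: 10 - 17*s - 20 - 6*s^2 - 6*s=-6*s^2 - 23*s - 10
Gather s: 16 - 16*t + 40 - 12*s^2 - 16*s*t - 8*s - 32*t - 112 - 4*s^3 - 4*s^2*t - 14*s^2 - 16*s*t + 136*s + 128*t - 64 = -4*s^3 + s^2*(-4*t - 26) + s*(128 - 32*t) + 80*t - 120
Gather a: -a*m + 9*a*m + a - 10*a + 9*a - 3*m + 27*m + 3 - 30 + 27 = 8*a*m + 24*m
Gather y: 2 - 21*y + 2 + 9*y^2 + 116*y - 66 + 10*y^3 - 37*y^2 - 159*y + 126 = 10*y^3 - 28*y^2 - 64*y + 64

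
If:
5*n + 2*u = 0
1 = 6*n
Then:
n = 1/6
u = -5/12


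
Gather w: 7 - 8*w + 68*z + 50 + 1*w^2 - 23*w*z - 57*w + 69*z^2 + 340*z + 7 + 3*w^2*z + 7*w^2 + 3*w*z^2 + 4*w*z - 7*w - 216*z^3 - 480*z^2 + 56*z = w^2*(3*z + 8) + w*(3*z^2 - 19*z - 72) - 216*z^3 - 411*z^2 + 464*z + 64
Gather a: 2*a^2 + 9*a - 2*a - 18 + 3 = 2*a^2 + 7*a - 15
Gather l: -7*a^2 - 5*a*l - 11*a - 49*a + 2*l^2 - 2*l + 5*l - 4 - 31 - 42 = -7*a^2 - 60*a + 2*l^2 + l*(3 - 5*a) - 77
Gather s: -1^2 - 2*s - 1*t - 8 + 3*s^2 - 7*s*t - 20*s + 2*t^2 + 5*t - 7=3*s^2 + s*(-7*t - 22) + 2*t^2 + 4*t - 16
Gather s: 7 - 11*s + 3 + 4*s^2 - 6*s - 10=4*s^2 - 17*s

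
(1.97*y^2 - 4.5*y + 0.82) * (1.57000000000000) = 3.0929*y^2 - 7.065*y + 1.2874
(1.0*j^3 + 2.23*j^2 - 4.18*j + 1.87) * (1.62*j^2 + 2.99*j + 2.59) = 1.62*j^5 + 6.6026*j^4 + 2.4861*j^3 - 3.6931*j^2 - 5.2349*j + 4.8433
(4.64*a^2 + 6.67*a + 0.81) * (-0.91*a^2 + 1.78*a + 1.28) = -4.2224*a^4 + 2.1895*a^3 + 17.0747*a^2 + 9.9794*a + 1.0368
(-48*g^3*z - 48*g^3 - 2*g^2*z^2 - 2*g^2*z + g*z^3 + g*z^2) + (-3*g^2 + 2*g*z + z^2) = -48*g^3*z - 48*g^3 - 2*g^2*z^2 - 2*g^2*z - 3*g^2 + g*z^3 + g*z^2 + 2*g*z + z^2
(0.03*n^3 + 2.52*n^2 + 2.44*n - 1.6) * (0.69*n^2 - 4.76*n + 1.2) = 0.0207*n^5 + 1.596*n^4 - 10.2756*n^3 - 9.6944*n^2 + 10.544*n - 1.92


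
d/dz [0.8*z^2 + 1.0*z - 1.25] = 1.6*z + 1.0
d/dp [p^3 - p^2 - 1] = p*(3*p - 2)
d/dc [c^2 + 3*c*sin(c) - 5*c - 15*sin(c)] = 3*c*cos(c) + 2*c + 3*sin(c) - 15*cos(c) - 5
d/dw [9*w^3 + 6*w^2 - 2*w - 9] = 27*w^2 + 12*w - 2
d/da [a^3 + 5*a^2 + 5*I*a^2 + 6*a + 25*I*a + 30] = 3*a^2 + 10*a*(1 + I) + 6 + 25*I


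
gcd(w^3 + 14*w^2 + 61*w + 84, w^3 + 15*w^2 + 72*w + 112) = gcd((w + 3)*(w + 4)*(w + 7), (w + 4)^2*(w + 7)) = w^2 + 11*w + 28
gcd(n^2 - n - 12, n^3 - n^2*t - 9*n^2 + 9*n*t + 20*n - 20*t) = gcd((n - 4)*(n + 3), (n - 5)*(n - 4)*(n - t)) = n - 4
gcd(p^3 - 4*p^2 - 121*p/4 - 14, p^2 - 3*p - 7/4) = p + 1/2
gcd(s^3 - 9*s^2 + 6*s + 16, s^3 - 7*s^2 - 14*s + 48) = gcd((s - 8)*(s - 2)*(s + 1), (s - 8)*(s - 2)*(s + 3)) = s^2 - 10*s + 16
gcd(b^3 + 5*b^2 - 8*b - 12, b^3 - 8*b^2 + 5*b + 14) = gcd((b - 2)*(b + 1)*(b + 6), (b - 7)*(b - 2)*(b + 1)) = b^2 - b - 2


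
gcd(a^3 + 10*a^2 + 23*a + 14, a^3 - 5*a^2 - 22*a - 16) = a^2 + 3*a + 2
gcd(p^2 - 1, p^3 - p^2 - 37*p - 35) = p + 1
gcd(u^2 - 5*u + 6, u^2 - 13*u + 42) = 1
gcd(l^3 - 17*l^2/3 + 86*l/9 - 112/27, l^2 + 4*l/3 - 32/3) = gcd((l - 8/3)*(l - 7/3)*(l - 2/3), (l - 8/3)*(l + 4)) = l - 8/3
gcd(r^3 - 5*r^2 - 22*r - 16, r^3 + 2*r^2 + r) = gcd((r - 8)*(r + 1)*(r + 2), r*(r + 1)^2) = r + 1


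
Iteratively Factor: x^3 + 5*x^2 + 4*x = (x + 4)*(x^2 + x) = (x + 1)*(x + 4)*(x)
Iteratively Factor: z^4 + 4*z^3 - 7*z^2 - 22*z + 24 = (z - 1)*(z^3 + 5*z^2 - 2*z - 24) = (z - 2)*(z - 1)*(z^2 + 7*z + 12) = (z - 2)*(z - 1)*(z + 4)*(z + 3)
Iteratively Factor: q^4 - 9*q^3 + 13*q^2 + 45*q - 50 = (q + 2)*(q^3 - 11*q^2 + 35*q - 25) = (q - 5)*(q + 2)*(q^2 - 6*q + 5) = (q - 5)^2*(q + 2)*(q - 1)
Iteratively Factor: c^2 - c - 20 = (c - 5)*(c + 4)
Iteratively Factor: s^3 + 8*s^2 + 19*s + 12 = (s + 3)*(s^2 + 5*s + 4) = (s + 3)*(s + 4)*(s + 1)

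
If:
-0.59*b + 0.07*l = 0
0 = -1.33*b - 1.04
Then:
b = -0.78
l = -6.59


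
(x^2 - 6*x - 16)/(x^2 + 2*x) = (x - 8)/x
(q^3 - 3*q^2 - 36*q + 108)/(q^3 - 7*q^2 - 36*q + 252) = (q - 3)/(q - 7)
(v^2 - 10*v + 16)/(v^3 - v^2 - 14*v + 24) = (v - 8)/(v^2 + v - 12)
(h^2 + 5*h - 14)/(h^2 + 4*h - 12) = (h + 7)/(h + 6)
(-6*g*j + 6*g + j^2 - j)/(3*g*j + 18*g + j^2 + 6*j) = (-6*g*j + 6*g + j^2 - j)/(3*g*j + 18*g + j^2 + 6*j)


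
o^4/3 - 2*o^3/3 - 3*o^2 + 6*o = o*(o/3 + 1)*(o - 3)*(o - 2)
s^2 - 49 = (s - 7)*(s + 7)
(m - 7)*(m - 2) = m^2 - 9*m + 14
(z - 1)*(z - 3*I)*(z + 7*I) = z^3 - z^2 + 4*I*z^2 + 21*z - 4*I*z - 21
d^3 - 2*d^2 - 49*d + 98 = (d - 7)*(d - 2)*(d + 7)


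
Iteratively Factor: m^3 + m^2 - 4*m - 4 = (m + 2)*(m^2 - m - 2) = (m + 1)*(m + 2)*(m - 2)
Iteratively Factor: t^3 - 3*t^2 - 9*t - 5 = (t + 1)*(t^2 - 4*t - 5) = (t - 5)*(t + 1)*(t + 1)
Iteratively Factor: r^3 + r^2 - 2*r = (r + 2)*(r^2 - r) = (r - 1)*(r + 2)*(r)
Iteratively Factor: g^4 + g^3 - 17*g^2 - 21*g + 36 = (g + 3)*(g^3 - 2*g^2 - 11*g + 12) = (g + 3)^2*(g^2 - 5*g + 4) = (g - 1)*(g + 3)^2*(g - 4)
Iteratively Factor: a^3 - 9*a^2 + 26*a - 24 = (a - 3)*(a^2 - 6*a + 8) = (a - 3)*(a - 2)*(a - 4)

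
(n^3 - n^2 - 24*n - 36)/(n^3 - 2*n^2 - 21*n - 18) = (n + 2)/(n + 1)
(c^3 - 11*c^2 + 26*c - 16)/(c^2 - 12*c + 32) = (c^2 - 3*c + 2)/(c - 4)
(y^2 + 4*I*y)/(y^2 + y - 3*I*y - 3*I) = y*(y + 4*I)/(y^2 + y - 3*I*y - 3*I)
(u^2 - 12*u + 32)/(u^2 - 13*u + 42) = (u^2 - 12*u + 32)/(u^2 - 13*u + 42)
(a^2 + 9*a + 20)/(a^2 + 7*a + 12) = (a + 5)/(a + 3)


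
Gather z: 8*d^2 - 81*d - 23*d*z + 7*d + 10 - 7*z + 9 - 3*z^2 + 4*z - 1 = 8*d^2 - 74*d - 3*z^2 + z*(-23*d - 3) + 18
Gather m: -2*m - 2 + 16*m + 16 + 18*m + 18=32*m + 32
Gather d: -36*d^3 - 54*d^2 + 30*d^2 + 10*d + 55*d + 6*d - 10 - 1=-36*d^3 - 24*d^2 + 71*d - 11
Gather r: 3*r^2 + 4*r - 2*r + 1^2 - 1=3*r^2 + 2*r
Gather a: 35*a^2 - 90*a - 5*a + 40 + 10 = 35*a^2 - 95*a + 50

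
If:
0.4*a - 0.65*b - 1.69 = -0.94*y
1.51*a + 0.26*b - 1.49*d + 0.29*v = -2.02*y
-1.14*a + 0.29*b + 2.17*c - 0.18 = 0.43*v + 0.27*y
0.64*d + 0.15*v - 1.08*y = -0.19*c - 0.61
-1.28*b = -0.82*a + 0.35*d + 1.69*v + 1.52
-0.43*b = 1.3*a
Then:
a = 0.07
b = -0.21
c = 0.13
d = 2.02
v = -1.13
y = 1.63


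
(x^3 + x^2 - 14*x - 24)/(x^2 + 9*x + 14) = (x^2 - x - 12)/(x + 7)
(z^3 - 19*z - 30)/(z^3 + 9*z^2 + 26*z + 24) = (z - 5)/(z + 4)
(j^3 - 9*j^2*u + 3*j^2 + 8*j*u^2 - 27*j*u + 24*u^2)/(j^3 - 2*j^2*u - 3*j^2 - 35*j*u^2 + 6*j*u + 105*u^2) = (j^3 - 9*j^2*u + 3*j^2 + 8*j*u^2 - 27*j*u + 24*u^2)/(j^3 - 2*j^2*u - 3*j^2 - 35*j*u^2 + 6*j*u + 105*u^2)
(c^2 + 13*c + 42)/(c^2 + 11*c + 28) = (c + 6)/(c + 4)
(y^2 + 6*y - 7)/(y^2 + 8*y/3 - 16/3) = 3*(y^2 + 6*y - 7)/(3*y^2 + 8*y - 16)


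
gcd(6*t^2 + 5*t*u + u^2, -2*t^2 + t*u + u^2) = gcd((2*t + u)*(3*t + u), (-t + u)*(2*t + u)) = 2*t + u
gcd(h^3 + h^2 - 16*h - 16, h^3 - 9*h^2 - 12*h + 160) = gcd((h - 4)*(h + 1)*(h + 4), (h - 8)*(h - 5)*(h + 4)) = h + 4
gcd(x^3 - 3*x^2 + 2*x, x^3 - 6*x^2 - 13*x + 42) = x - 2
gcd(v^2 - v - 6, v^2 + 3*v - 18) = v - 3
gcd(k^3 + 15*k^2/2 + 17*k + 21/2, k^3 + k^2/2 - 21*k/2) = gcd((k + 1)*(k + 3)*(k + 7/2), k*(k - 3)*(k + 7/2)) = k + 7/2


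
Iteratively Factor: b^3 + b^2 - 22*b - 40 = (b + 2)*(b^2 - b - 20) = (b + 2)*(b + 4)*(b - 5)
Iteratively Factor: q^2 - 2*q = (q - 2)*(q)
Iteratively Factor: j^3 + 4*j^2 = (j + 4)*(j^2) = j*(j + 4)*(j)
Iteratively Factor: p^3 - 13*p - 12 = (p + 3)*(p^2 - 3*p - 4) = (p + 1)*(p + 3)*(p - 4)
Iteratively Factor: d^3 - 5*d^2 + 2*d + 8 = (d + 1)*(d^2 - 6*d + 8) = (d - 4)*(d + 1)*(d - 2)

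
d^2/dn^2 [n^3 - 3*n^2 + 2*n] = 6*n - 6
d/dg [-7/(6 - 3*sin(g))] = -7*cos(g)/(3*(sin(g) - 2)^2)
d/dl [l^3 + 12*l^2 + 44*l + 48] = 3*l^2 + 24*l + 44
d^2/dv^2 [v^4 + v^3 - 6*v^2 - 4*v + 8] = 12*v^2 + 6*v - 12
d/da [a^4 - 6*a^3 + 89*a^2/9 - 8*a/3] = 4*a^3 - 18*a^2 + 178*a/9 - 8/3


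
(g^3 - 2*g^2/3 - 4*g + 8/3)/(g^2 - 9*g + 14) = (3*g^2 + 4*g - 4)/(3*(g - 7))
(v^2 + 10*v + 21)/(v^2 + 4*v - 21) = (v + 3)/(v - 3)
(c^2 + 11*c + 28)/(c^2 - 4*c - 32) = (c + 7)/(c - 8)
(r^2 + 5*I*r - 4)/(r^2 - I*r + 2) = (r + 4*I)/(r - 2*I)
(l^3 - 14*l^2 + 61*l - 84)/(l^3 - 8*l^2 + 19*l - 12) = (l - 7)/(l - 1)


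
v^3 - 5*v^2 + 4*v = v*(v - 4)*(v - 1)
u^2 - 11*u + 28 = (u - 7)*(u - 4)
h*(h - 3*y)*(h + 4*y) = h^3 + h^2*y - 12*h*y^2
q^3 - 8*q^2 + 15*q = q*(q - 5)*(q - 3)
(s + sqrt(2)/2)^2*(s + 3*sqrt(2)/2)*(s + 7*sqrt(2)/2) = s^4 + 6*sqrt(2)*s^3 + 21*s^2 + 13*sqrt(2)*s + 21/4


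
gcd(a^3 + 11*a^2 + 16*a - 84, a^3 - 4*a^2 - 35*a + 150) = a + 6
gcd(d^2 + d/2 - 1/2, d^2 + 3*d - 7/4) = d - 1/2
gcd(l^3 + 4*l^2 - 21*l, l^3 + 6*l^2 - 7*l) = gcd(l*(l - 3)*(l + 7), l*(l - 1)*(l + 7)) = l^2 + 7*l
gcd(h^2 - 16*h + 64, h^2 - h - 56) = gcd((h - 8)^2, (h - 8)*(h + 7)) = h - 8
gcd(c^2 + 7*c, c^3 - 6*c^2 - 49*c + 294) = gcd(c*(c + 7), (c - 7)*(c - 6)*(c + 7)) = c + 7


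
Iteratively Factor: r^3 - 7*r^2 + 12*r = (r)*(r^2 - 7*r + 12) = r*(r - 4)*(r - 3)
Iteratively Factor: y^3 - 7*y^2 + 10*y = (y - 2)*(y^2 - 5*y) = (y - 5)*(y - 2)*(y)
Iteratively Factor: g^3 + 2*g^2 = (g)*(g^2 + 2*g) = g^2*(g + 2)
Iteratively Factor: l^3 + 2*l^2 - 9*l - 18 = (l - 3)*(l^2 + 5*l + 6) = (l - 3)*(l + 2)*(l + 3)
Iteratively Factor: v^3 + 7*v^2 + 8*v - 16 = (v - 1)*(v^2 + 8*v + 16) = (v - 1)*(v + 4)*(v + 4)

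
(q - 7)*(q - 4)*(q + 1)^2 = q^4 - 9*q^3 + 7*q^2 + 45*q + 28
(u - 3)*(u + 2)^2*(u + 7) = u^4 + 8*u^3 - u^2 - 68*u - 84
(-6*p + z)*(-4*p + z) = 24*p^2 - 10*p*z + z^2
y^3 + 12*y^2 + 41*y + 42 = (y + 2)*(y + 3)*(y + 7)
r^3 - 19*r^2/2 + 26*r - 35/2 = (r - 5)*(r - 7/2)*(r - 1)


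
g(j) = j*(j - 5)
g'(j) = 2*j - 5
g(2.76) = -6.18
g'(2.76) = 0.52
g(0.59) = -2.60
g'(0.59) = -3.82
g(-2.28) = 16.60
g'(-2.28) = -9.56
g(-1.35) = 8.57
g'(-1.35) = -7.70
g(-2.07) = 14.63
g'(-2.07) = -9.14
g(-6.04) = 66.68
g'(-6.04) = -17.08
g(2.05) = -6.05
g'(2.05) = -0.90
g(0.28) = -1.32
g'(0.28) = -4.44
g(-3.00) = 24.00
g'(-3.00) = -11.00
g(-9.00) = 126.00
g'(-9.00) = -23.00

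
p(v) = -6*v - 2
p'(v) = -6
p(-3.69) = 20.14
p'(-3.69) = -6.00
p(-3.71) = 20.26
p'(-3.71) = -6.00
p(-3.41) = 18.46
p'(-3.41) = -6.00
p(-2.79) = 14.74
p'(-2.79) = -6.00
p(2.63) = -17.78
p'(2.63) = -6.00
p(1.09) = -8.54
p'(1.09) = -6.00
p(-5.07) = 28.42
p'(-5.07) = -6.00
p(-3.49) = 18.94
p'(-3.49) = -6.00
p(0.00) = -2.00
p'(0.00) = -6.00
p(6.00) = -38.00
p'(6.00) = -6.00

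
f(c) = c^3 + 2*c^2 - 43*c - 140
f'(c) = 3*c^2 + 4*c - 43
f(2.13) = -212.85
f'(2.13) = -20.87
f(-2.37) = -40.17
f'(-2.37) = -35.63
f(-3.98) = -0.22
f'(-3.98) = -11.40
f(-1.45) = -76.49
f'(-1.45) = -42.49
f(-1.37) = -79.91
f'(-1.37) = -42.85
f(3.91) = -217.78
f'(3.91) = 18.50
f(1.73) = -203.23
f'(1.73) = -27.10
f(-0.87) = -101.73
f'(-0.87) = -44.21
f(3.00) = -224.00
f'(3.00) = -4.00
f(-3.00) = -20.00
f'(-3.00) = -28.00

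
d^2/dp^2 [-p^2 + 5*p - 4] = -2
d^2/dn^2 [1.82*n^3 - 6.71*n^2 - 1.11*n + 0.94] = 10.92*n - 13.42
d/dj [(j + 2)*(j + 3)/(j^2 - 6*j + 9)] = (-11*j - 27)/(j^3 - 9*j^2 + 27*j - 27)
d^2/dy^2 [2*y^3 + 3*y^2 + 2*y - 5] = 12*y + 6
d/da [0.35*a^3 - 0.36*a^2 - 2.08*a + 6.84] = 1.05*a^2 - 0.72*a - 2.08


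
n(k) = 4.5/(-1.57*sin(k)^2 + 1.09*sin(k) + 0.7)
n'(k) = 4.5*(3.14*sin(k)*cos(k) - 1.09*cos(k))/(-1.57*sin(k)^2 + 1.09*sin(k) + 0.7)^2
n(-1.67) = -2.32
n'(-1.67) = 0.50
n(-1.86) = -2.52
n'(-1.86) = 1.65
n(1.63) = 20.13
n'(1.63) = -10.89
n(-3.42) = 5.11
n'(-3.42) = 1.27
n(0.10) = 5.67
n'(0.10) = -5.53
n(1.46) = 19.35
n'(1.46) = 18.69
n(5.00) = -2.52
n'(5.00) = -1.64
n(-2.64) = -24.06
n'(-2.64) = 293.14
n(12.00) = -13.36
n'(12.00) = -92.84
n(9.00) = 5.10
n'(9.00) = -1.07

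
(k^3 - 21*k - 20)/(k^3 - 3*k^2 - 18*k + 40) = (k + 1)/(k - 2)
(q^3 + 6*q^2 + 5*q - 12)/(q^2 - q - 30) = (-q^3 - 6*q^2 - 5*q + 12)/(-q^2 + q + 30)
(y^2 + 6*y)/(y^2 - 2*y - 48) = y/(y - 8)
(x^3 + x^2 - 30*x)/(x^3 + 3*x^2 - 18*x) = (x - 5)/(x - 3)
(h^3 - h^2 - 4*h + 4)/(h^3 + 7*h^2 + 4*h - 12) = (h - 2)/(h + 6)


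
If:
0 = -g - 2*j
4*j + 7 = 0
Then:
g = 7/2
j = -7/4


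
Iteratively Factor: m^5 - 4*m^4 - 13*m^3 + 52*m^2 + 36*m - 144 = (m - 3)*(m^4 - m^3 - 16*m^2 + 4*m + 48) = (m - 3)*(m - 2)*(m^3 + m^2 - 14*m - 24) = (m - 3)*(m - 2)*(m + 3)*(m^2 - 2*m - 8) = (m - 4)*(m - 3)*(m - 2)*(m + 3)*(m + 2)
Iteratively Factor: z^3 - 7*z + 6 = (z - 1)*(z^2 + z - 6) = (z - 2)*(z - 1)*(z + 3)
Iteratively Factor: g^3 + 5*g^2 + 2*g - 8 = (g - 1)*(g^2 + 6*g + 8) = (g - 1)*(g + 2)*(g + 4)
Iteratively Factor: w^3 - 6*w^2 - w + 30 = (w - 3)*(w^2 - 3*w - 10) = (w - 3)*(w + 2)*(w - 5)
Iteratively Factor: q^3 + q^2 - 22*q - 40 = (q - 5)*(q^2 + 6*q + 8) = (q - 5)*(q + 4)*(q + 2)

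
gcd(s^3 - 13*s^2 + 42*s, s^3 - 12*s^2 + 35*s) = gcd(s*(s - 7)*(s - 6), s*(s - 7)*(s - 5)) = s^2 - 7*s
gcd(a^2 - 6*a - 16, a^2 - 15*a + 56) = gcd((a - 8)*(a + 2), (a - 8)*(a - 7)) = a - 8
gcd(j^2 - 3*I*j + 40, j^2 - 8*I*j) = j - 8*I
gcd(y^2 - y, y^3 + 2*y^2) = y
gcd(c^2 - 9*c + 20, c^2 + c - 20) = c - 4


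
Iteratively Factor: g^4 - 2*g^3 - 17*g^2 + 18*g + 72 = (g - 4)*(g^3 + 2*g^2 - 9*g - 18) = (g - 4)*(g - 3)*(g^2 + 5*g + 6) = (g - 4)*(g - 3)*(g + 3)*(g + 2)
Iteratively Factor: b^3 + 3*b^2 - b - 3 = (b + 1)*(b^2 + 2*b - 3) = (b - 1)*(b + 1)*(b + 3)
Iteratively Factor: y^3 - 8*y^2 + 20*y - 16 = (y - 4)*(y^2 - 4*y + 4) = (y - 4)*(y - 2)*(y - 2)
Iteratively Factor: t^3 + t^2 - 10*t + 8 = (t + 4)*(t^2 - 3*t + 2) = (t - 1)*(t + 4)*(t - 2)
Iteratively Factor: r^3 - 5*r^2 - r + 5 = (r - 5)*(r^2 - 1) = (r - 5)*(r - 1)*(r + 1)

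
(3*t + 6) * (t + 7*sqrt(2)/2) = 3*t^2 + 6*t + 21*sqrt(2)*t/2 + 21*sqrt(2)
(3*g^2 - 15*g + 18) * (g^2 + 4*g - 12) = 3*g^4 - 3*g^3 - 78*g^2 + 252*g - 216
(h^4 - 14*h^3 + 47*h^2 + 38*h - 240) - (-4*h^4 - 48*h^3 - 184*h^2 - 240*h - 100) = 5*h^4 + 34*h^3 + 231*h^2 + 278*h - 140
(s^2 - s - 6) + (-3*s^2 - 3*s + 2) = -2*s^2 - 4*s - 4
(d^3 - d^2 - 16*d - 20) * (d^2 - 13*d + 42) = d^5 - 14*d^4 + 39*d^3 + 146*d^2 - 412*d - 840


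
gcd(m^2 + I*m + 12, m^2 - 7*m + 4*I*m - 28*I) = m + 4*I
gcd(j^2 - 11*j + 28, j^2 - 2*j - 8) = j - 4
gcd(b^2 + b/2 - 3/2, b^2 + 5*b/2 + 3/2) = b + 3/2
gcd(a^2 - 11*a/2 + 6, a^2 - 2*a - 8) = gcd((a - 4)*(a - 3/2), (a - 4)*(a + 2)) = a - 4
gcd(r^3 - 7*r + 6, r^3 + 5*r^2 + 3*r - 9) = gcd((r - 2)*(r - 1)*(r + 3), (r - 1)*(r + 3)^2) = r^2 + 2*r - 3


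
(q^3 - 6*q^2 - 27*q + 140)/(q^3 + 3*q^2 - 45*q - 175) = (q - 4)/(q + 5)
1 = 1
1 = 1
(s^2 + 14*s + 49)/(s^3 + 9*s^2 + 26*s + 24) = (s^2 + 14*s + 49)/(s^3 + 9*s^2 + 26*s + 24)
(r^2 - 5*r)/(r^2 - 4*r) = (r - 5)/(r - 4)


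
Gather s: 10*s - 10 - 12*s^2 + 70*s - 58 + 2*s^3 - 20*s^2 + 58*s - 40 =2*s^3 - 32*s^2 + 138*s - 108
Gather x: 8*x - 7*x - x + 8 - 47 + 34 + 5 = 0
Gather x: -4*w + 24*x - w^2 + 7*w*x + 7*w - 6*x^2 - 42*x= -w^2 + 3*w - 6*x^2 + x*(7*w - 18)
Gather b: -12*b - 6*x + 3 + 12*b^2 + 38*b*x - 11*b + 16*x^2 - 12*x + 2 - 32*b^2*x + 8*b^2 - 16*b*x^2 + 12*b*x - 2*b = b^2*(20 - 32*x) + b*(-16*x^2 + 50*x - 25) + 16*x^2 - 18*x + 5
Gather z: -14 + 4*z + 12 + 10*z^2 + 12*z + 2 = 10*z^2 + 16*z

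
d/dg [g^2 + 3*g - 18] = 2*g + 3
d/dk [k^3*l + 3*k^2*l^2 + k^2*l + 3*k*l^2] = l*(3*k^2 + 6*k*l + 2*k + 3*l)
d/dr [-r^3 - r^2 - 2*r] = -3*r^2 - 2*r - 2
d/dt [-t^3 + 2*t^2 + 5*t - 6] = -3*t^2 + 4*t + 5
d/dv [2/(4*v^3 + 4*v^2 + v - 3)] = 2*(-12*v^2 - 8*v - 1)/(4*v^3 + 4*v^2 + v - 3)^2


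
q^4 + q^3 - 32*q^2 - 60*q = q*(q - 6)*(q + 2)*(q + 5)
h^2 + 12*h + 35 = (h + 5)*(h + 7)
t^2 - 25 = (t - 5)*(t + 5)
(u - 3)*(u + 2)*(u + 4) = u^3 + 3*u^2 - 10*u - 24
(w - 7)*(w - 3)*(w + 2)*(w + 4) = w^4 - 4*w^3 - 31*w^2 + 46*w + 168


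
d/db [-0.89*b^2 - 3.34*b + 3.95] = -1.78*b - 3.34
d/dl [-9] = 0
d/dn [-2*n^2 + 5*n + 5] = 5 - 4*n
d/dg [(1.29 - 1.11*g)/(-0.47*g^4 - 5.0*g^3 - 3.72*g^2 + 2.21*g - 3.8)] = (-1.5651*g^4 - 8.6748*g^3 + 15.2208*g^2 + 9.5976*g + 1.3671)/(0.2209*g^8 + 4.7*g^7 + 28.4968*g^6 + 35.1226*g^5 - 4.6896*g^4 + 21.5576*g^3 + 33.1561*g^2 - 16.796*g + 14.44)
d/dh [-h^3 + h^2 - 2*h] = -3*h^2 + 2*h - 2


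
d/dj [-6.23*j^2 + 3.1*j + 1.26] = 3.1 - 12.46*j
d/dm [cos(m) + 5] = -sin(m)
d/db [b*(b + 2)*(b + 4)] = 3*b^2 + 12*b + 8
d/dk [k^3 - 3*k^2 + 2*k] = 3*k^2 - 6*k + 2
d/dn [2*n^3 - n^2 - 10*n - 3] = 6*n^2 - 2*n - 10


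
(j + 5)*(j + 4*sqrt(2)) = j^2 + 5*j + 4*sqrt(2)*j + 20*sqrt(2)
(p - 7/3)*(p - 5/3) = p^2 - 4*p + 35/9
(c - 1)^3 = c^3 - 3*c^2 + 3*c - 1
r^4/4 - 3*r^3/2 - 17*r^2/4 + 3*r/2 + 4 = (r/4 + 1/4)*(r - 8)*(r - 1)*(r + 2)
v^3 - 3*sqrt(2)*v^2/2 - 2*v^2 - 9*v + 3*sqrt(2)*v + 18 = (v - 2)*(v - 3*sqrt(2))*(v + 3*sqrt(2)/2)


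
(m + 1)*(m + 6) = m^2 + 7*m + 6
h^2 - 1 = (h - 1)*(h + 1)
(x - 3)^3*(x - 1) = x^4 - 10*x^3 + 36*x^2 - 54*x + 27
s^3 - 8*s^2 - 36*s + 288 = (s - 8)*(s - 6)*(s + 6)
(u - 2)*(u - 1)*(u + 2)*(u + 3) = u^4 + 2*u^3 - 7*u^2 - 8*u + 12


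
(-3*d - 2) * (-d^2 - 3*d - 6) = 3*d^3 + 11*d^2 + 24*d + 12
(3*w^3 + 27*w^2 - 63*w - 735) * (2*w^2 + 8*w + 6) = 6*w^5 + 78*w^4 + 108*w^3 - 1812*w^2 - 6258*w - 4410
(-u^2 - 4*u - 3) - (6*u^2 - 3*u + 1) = -7*u^2 - u - 4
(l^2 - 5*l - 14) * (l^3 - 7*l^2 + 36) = l^5 - 12*l^4 + 21*l^3 + 134*l^2 - 180*l - 504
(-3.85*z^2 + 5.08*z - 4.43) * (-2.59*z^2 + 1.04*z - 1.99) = 9.9715*z^4 - 17.1612*z^3 + 24.4184*z^2 - 14.7164*z + 8.8157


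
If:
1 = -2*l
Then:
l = -1/2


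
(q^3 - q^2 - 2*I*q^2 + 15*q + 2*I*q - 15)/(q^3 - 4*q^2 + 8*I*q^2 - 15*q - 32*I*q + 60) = (q^2 - q*(1 + 5*I) + 5*I)/(q^2 + q*(-4 + 5*I) - 20*I)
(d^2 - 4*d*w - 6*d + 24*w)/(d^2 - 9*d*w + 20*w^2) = (6 - d)/(-d + 5*w)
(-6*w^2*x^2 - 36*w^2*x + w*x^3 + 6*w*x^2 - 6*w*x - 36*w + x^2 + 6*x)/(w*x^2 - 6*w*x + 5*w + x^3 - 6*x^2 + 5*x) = (-6*w^2*x^2 - 36*w^2*x + w*x^3 + 6*w*x^2 - 6*w*x - 36*w + x^2 + 6*x)/(w*x^2 - 6*w*x + 5*w + x^3 - 6*x^2 + 5*x)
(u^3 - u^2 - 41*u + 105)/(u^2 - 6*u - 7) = (-u^3 + u^2 + 41*u - 105)/(-u^2 + 6*u + 7)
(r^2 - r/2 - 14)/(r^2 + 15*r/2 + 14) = (r - 4)/(r + 4)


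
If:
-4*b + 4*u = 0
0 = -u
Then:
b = 0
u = 0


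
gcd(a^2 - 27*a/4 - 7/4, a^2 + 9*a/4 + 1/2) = a + 1/4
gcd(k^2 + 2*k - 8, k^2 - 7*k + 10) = k - 2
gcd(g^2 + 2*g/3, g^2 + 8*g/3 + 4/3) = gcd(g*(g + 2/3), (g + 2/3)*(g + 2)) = g + 2/3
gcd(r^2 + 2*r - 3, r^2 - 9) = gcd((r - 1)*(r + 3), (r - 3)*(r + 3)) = r + 3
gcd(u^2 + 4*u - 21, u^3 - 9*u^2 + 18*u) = u - 3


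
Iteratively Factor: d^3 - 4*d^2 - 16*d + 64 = (d - 4)*(d^2 - 16) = (d - 4)*(d + 4)*(d - 4)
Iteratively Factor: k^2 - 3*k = (k)*(k - 3)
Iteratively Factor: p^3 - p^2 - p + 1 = (p - 1)*(p^2 - 1) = (p - 1)*(p + 1)*(p - 1)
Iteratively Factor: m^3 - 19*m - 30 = (m + 3)*(m^2 - 3*m - 10) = (m - 5)*(m + 3)*(m + 2)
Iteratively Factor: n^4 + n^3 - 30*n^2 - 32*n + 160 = (n - 5)*(n^3 + 6*n^2 - 32) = (n - 5)*(n - 2)*(n^2 + 8*n + 16) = (n - 5)*(n - 2)*(n + 4)*(n + 4)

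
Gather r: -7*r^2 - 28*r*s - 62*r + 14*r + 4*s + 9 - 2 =-7*r^2 + r*(-28*s - 48) + 4*s + 7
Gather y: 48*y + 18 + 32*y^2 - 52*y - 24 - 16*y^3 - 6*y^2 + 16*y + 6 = -16*y^3 + 26*y^2 + 12*y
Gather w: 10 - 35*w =10 - 35*w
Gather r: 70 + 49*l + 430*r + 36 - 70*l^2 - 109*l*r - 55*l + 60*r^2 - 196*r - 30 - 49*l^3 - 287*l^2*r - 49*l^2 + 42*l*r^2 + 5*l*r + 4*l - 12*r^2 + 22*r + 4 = -49*l^3 - 119*l^2 - 2*l + r^2*(42*l + 48) + r*(-287*l^2 - 104*l + 256) + 80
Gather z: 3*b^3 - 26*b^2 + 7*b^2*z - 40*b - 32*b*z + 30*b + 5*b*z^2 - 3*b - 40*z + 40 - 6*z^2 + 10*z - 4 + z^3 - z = 3*b^3 - 26*b^2 - 13*b + z^3 + z^2*(5*b - 6) + z*(7*b^2 - 32*b - 31) + 36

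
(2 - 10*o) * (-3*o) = 30*o^2 - 6*o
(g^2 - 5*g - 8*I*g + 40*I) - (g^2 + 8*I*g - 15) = -5*g - 16*I*g + 15 + 40*I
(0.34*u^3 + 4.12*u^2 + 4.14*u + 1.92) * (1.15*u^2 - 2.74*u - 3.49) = 0.391*u^5 + 3.8064*u^4 - 7.7144*u^3 - 23.5144*u^2 - 19.7094*u - 6.7008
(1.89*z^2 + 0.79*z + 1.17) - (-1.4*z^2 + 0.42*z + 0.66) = 3.29*z^2 + 0.37*z + 0.51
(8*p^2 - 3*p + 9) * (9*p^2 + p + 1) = 72*p^4 - 19*p^3 + 86*p^2 + 6*p + 9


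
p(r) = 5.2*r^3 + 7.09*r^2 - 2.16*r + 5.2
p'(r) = 15.6*r^2 + 14.18*r - 2.16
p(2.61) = 140.31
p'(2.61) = 141.12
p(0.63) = 7.95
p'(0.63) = 12.97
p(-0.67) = 8.27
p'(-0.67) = -4.66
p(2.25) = 95.46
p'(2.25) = 108.72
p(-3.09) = -73.85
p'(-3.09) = 102.97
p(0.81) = 10.87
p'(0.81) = 19.56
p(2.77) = 164.14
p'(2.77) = 156.82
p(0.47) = 6.29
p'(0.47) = 7.95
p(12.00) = 9985.84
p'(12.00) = 2414.40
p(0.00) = 5.20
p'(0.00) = -2.16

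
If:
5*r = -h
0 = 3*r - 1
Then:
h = -5/3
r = 1/3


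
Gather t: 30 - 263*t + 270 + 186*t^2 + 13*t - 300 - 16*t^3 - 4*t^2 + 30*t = -16*t^3 + 182*t^2 - 220*t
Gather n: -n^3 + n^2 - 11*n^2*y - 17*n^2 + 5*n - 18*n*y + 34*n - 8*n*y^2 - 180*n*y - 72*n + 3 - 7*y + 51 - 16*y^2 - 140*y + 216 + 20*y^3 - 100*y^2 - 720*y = -n^3 + n^2*(-11*y - 16) + n*(-8*y^2 - 198*y - 33) + 20*y^3 - 116*y^2 - 867*y + 270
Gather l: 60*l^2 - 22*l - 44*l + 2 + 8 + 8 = 60*l^2 - 66*l + 18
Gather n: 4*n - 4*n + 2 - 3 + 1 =0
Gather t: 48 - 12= 36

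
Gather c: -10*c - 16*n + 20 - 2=-10*c - 16*n + 18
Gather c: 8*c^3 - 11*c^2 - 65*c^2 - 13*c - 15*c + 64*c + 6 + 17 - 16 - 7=8*c^3 - 76*c^2 + 36*c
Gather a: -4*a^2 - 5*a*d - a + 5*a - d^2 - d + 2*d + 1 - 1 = -4*a^2 + a*(4 - 5*d) - d^2 + d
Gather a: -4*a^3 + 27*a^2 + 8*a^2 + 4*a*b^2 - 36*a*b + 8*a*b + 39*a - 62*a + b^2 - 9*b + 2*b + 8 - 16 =-4*a^3 + 35*a^2 + a*(4*b^2 - 28*b - 23) + b^2 - 7*b - 8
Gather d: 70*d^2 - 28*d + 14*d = 70*d^2 - 14*d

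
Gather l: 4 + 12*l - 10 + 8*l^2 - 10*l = 8*l^2 + 2*l - 6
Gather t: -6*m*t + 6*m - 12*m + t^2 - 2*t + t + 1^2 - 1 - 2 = -6*m + t^2 + t*(-6*m - 1) - 2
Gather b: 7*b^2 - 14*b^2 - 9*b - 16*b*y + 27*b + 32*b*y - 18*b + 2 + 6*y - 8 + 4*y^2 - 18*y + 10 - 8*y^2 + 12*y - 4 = -7*b^2 + 16*b*y - 4*y^2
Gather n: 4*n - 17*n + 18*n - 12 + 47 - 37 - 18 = 5*n - 20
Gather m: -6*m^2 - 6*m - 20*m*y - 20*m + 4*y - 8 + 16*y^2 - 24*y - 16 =-6*m^2 + m*(-20*y - 26) + 16*y^2 - 20*y - 24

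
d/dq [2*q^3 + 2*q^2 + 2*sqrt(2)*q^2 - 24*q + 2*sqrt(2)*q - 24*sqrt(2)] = 6*q^2 + 4*q + 4*sqrt(2)*q - 24 + 2*sqrt(2)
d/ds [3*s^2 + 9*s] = 6*s + 9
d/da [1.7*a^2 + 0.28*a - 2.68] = 3.4*a + 0.28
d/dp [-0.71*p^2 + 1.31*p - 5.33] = 1.31 - 1.42*p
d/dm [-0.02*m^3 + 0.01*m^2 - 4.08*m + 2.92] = -0.06*m^2 + 0.02*m - 4.08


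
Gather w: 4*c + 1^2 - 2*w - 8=4*c - 2*w - 7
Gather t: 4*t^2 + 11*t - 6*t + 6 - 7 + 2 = 4*t^2 + 5*t + 1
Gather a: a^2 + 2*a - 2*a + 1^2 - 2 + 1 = a^2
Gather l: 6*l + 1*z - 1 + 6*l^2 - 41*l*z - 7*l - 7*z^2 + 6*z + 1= 6*l^2 + l*(-41*z - 1) - 7*z^2 + 7*z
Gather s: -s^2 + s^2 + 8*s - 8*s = 0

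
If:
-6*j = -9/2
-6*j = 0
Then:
No Solution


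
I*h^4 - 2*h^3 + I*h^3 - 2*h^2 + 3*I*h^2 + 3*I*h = h*(h - I)*(h + 3*I)*(I*h + I)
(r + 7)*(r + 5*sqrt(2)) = r^2 + 7*r + 5*sqrt(2)*r + 35*sqrt(2)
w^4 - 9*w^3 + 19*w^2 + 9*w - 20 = (w - 5)*(w - 4)*(w - 1)*(w + 1)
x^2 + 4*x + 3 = (x + 1)*(x + 3)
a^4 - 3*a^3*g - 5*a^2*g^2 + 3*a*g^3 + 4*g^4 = (a - 4*g)*(a - g)*(a + g)^2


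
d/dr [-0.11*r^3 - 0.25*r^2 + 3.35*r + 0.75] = -0.33*r^2 - 0.5*r + 3.35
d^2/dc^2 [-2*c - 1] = 0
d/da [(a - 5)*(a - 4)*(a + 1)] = 3*a^2 - 16*a + 11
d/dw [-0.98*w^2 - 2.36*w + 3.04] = -1.96*w - 2.36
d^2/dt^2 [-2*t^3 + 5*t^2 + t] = 10 - 12*t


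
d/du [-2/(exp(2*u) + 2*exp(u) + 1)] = 4*(exp(u) + 1)*exp(u)/(exp(2*u) + 2*exp(u) + 1)^2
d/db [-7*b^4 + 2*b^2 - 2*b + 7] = -28*b^3 + 4*b - 2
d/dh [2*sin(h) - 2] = 2*cos(h)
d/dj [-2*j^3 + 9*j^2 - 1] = 6*j*(3 - j)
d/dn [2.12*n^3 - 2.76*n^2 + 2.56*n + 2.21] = 6.36*n^2 - 5.52*n + 2.56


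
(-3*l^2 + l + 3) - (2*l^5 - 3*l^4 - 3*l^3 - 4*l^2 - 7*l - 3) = -2*l^5 + 3*l^4 + 3*l^3 + l^2 + 8*l + 6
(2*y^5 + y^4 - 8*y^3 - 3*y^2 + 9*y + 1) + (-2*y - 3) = 2*y^5 + y^4 - 8*y^3 - 3*y^2 + 7*y - 2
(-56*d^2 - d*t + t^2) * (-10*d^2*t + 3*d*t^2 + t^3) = 560*d^4*t - 158*d^3*t^2 - 69*d^2*t^3 + 2*d*t^4 + t^5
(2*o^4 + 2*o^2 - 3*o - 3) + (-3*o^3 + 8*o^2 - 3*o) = 2*o^4 - 3*o^3 + 10*o^2 - 6*o - 3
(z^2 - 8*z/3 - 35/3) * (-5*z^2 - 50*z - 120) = -5*z^4 - 110*z^3/3 + 215*z^2/3 + 2710*z/3 + 1400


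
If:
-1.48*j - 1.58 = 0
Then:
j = -1.07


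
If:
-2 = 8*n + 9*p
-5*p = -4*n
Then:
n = -5/38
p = -2/19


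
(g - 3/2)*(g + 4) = g^2 + 5*g/2 - 6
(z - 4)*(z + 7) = z^2 + 3*z - 28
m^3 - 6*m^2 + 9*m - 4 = (m - 4)*(m - 1)^2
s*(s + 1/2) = s^2 + s/2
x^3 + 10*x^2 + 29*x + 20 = (x + 1)*(x + 4)*(x + 5)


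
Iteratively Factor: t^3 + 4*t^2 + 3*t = (t + 1)*(t^2 + 3*t) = (t + 1)*(t + 3)*(t)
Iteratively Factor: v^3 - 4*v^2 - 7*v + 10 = (v - 5)*(v^2 + v - 2) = (v - 5)*(v + 2)*(v - 1)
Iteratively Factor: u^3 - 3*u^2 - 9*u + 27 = (u + 3)*(u^2 - 6*u + 9) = (u - 3)*(u + 3)*(u - 3)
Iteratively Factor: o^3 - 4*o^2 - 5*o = (o + 1)*(o^2 - 5*o) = (o - 5)*(o + 1)*(o)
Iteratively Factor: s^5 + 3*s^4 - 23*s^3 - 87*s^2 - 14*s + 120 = (s + 2)*(s^4 + s^3 - 25*s^2 - 37*s + 60) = (s + 2)*(s + 4)*(s^3 - 3*s^2 - 13*s + 15) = (s - 5)*(s + 2)*(s + 4)*(s^2 + 2*s - 3) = (s - 5)*(s - 1)*(s + 2)*(s + 4)*(s + 3)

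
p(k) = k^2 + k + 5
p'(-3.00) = -5.00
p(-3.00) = 11.00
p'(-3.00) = -5.00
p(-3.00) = 11.00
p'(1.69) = 4.38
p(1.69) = 9.55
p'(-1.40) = -1.80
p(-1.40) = 5.56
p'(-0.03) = 0.94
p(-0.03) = 4.97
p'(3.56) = 8.12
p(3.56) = 21.23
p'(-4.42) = -7.84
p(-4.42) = 20.12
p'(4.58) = 10.16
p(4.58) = 30.56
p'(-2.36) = -3.72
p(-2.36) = 8.21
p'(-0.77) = -0.54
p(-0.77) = 4.82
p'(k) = 2*k + 1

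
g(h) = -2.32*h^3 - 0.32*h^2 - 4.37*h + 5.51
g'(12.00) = -1014.29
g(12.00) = -4101.97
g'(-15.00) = -1560.77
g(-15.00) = 7829.06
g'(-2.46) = -44.91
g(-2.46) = 48.86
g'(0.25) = -4.96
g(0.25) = 4.36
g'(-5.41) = -204.61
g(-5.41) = 387.14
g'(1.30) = -16.96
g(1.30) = -5.81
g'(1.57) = -22.53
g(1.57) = -11.12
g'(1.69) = -25.33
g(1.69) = -13.99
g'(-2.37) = -41.95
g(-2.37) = 44.95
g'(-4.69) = -154.46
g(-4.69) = 258.30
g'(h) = -6.96*h^2 - 0.64*h - 4.37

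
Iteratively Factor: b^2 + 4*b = (b + 4)*(b)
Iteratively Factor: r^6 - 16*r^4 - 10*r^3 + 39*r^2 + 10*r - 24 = (r + 2)*(r^5 - 2*r^4 - 12*r^3 + 14*r^2 + 11*r - 12) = (r - 4)*(r + 2)*(r^4 + 2*r^3 - 4*r^2 - 2*r + 3) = (r - 4)*(r - 1)*(r + 2)*(r^3 + 3*r^2 - r - 3) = (r - 4)*(r - 1)*(r + 1)*(r + 2)*(r^2 + 2*r - 3) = (r - 4)*(r - 1)*(r + 1)*(r + 2)*(r + 3)*(r - 1)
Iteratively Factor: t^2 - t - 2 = (t + 1)*(t - 2)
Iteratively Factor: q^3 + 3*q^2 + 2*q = (q + 1)*(q^2 + 2*q) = (q + 1)*(q + 2)*(q)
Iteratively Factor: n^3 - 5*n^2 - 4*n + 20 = (n - 5)*(n^2 - 4) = (n - 5)*(n - 2)*(n + 2)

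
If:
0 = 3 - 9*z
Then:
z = 1/3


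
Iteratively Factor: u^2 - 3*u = (u)*(u - 3)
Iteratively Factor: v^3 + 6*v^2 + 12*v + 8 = (v + 2)*(v^2 + 4*v + 4) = (v + 2)^2*(v + 2)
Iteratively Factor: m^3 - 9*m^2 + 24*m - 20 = (m - 2)*(m^2 - 7*m + 10) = (m - 2)^2*(m - 5)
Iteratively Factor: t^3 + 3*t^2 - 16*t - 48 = (t + 4)*(t^2 - t - 12) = (t - 4)*(t + 4)*(t + 3)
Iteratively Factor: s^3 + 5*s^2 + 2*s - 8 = (s + 2)*(s^2 + 3*s - 4) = (s + 2)*(s + 4)*(s - 1)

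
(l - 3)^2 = l^2 - 6*l + 9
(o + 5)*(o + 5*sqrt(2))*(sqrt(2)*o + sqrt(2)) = sqrt(2)*o^3 + 6*sqrt(2)*o^2 + 10*o^2 + 5*sqrt(2)*o + 60*o + 50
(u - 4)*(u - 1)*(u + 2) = u^3 - 3*u^2 - 6*u + 8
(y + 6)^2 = y^2 + 12*y + 36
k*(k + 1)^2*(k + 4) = k^4 + 6*k^3 + 9*k^2 + 4*k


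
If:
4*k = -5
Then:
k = -5/4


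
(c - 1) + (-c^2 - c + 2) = 1 - c^2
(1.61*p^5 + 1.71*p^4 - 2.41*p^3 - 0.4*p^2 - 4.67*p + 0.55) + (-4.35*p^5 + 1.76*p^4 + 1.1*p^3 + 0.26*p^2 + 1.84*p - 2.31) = -2.74*p^5 + 3.47*p^4 - 1.31*p^3 - 0.14*p^2 - 2.83*p - 1.76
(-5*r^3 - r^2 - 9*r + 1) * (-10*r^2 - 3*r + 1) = 50*r^5 + 25*r^4 + 88*r^3 + 16*r^2 - 12*r + 1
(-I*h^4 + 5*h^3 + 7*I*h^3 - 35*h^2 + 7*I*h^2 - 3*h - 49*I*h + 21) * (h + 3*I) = -I*h^5 + 8*h^4 + 7*I*h^4 - 56*h^3 + 22*I*h^3 - 24*h^2 - 154*I*h^2 + 168*h - 9*I*h + 63*I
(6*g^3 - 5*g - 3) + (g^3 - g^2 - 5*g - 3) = 7*g^3 - g^2 - 10*g - 6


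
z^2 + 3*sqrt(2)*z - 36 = (z - 3*sqrt(2))*(z + 6*sqrt(2))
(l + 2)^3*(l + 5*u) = l^4 + 5*l^3*u + 6*l^3 + 30*l^2*u + 12*l^2 + 60*l*u + 8*l + 40*u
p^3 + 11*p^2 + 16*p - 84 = (p - 2)*(p + 6)*(p + 7)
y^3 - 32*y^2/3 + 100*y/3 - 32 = (y - 6)*(y - 8/3)*(y - 2)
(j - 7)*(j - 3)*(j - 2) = j^3 - 12*j^2 + 41*j - 42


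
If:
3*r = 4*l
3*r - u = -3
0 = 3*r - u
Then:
No Solution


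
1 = 1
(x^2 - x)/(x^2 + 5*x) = (x - 1)/(x + 5)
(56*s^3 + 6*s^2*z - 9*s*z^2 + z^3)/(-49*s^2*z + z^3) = (-8*s^2 - 2*s*z + z^2)/(z*(7*s + z))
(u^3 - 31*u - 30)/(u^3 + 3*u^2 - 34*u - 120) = (u + 1)/(u + 4)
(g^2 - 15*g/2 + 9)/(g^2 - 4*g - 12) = (g - 3/2)/(g + 2)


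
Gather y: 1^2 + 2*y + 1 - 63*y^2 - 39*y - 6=-63*y^2 - 37*y - 4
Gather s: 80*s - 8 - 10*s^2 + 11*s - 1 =-10*s^2 + 91*s - 9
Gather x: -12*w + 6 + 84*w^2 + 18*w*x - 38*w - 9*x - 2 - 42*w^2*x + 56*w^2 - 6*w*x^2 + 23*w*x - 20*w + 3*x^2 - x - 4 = 140*w^2 - 70*w + x^2*(3 - 6*w) + x*(-42*w^2 + 41*w - 10)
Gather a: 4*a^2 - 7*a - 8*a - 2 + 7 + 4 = 4*a^2 - 15*a + 9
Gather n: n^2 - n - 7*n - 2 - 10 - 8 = n^2 - 8*n - 20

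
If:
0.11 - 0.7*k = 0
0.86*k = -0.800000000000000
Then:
No Solution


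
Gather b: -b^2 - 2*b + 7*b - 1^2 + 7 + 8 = -b^2 + 5*b + 14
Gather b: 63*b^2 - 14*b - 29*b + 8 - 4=63*b^2 - 43*b + 4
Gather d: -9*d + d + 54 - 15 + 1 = 40 - 8*d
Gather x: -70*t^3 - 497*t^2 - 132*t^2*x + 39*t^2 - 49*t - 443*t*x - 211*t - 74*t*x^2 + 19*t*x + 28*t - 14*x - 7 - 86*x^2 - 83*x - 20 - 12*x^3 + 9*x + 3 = -70*t^3 - 458*t^2 - 232*t - 12*x^3 + x^2*(-74*t - 86) + x*(-132*t^2 - 424*t - 88) - 24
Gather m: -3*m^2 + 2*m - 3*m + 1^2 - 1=-3*m^2 - m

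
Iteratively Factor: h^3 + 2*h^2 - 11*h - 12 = (h - 3)*(h^2 + 5*h + 4) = (h - 3)*(h + 1)*(h + 4)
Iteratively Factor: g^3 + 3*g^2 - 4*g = (g)*(g^2 + 3*g - 4) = g*(g + 4)*(g - 1)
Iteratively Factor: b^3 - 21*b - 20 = (b - 5)*(b^2 + 5*b + 4) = (b - 5)*(b + 4)*(b + 1)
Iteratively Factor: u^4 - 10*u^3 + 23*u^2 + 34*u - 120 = (u - 5)*(u^3 - 5*u^2 - 2*u + 24) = (u - 5)*(u - 3)*(u^2 - 2*u - 8) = (u - 5)*(u - 4)*(u - 3)*(u + 2)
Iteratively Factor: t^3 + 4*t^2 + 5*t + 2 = (t + 1)*(t^2 + 3*t + 2) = (t + 1)^2*(t + 2)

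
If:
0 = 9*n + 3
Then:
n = -1/3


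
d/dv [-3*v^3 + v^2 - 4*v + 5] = -9*v^2 + 2*v - 4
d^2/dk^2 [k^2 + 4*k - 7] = 2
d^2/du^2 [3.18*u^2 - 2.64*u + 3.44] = 6.36000000000000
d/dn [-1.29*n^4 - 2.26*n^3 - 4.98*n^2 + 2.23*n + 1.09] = -5.16*n^3 - 6.78*n^2 - 9.96*n + 2.23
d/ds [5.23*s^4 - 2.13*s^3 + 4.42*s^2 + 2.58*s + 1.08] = 20.92*s^3 - 6.39*s^2 + 8.84*s + 2.58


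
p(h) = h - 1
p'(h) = 1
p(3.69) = 2.69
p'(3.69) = 1.00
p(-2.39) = -3.39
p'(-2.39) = 1.00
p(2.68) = 1.68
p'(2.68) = 1.00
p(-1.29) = -2.29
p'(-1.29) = 1.00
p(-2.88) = -3.88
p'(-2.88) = 1.00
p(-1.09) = -2.09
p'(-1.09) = 1.00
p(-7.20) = -8.20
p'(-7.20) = 1.00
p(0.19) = -0.81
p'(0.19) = 1.00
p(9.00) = 8.00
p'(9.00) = 1.00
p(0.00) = -1.00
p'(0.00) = 1.00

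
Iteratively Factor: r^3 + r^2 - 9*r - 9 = (r + 3)*(r^2 - 2*r - 3) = (r + 1)*(r + 3)*(r - 3)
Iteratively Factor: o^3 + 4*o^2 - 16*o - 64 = (o + 4)*(o^2 - 16) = (o + 4)^2*(o - 4)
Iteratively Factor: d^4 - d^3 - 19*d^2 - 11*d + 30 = (d + 2)*(d^3 - 3*d^2 - 13*d + 15) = (d - 1)*(d + 2)*(d^2 - 2*d - 15) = (d - 5)*(d - 1)*(d + 2)*(d + 3)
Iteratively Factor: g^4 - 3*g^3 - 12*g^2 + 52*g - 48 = (g - 2)*(g^3 - g^2 - 14*g + 24) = (g - 2)*(g + 4)*(g^2 - 5*g + 6) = (g - 3)*(g - 2)*(g + 4)*(g - 2)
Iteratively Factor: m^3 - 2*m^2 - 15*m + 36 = (m + 4)*(m^2 - 6*m + 9) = (m - 3)*(m + 4)*(m - 3)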